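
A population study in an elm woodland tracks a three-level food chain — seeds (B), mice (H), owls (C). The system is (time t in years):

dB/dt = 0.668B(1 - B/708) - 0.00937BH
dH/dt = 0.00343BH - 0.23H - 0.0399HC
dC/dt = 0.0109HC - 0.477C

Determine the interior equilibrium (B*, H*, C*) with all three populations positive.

From dC/dt = 0: 0.0109H* = 0.477, so H* = 43.8.
From dB/dt = 0: 0.668(1 - B*/708) = 0.00937·43.8, giving B* = 708·(1 - 0.614) = 273.
From dH/dt = 0: 0.00343·273 - 0.23 = 0.0399C*, so C* = 0.708/0.0399 = 17.7.

B* ≈ 273, H* ≈ 43.8, C* ≈ 17.7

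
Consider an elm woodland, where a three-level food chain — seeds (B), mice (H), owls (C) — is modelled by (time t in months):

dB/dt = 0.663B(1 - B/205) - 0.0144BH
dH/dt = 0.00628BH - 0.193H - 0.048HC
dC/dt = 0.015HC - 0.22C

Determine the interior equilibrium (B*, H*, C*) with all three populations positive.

B* ≈ 140, H* ≈ 14.7, C* ≈ 14.3

From dC/dt = 0: 0.015H* = 0.22, so H* = 14.7.
From dB/dt = 0: 0.663(1 - B*/205) = 0.0144·14.7, giving B* = 205·(1 - 0.319) = 140.
From dH/dt = 0: 0.00628·140 - 0.193 = 0.048C*, so C* = 0.684/0.048 = 14.3.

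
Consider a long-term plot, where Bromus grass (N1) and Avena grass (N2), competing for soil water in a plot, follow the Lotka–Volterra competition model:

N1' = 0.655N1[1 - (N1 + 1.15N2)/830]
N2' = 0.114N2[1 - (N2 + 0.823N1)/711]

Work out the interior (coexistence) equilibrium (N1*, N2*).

N1* ≈ 231, N2* ≈ 521

Setting both brackets to zero gives the nullclines N1 + 1.15N2 = 830 and 0.823N1 + N2 = 711.
Substituting N2 = 711 - 0.823N1 into the first: N1(1 - 1.15·0.823) = 830 - 1.15·711.
So N1* = 12.4/0.0536 = 231, and then N2* = 711 - 0.823·231 = 521.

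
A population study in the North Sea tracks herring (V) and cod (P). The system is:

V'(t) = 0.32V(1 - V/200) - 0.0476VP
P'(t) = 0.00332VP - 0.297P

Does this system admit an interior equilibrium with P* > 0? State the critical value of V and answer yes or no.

Threshold V = 89.5; K > 89.5, so yes, the predator persists.

The predator equation gives dP/dt > 0 only when V > 0.297/0.00332 = 89.5.
Without the predator, V → K = 200. Since 200 > 89.5, the predator can invade and persist.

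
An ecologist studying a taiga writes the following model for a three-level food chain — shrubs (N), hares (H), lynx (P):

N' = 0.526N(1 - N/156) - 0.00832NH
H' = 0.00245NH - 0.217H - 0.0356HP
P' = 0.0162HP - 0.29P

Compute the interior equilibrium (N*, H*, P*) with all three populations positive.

From dP/dt = 0: 0.0162H* = 0.29, so H* = 17.9.
From dN/dt = 0: 0.526(1 - N*/156) = 0.00832·17.9, giving N* = 156·(1 - 0.283) = 112.
From dH/dt = 0: 0.00245·112 - 0.217 = 0.0356P*, so P* = 0.057/0.0356 = 1.6.

N* ≈ 112, H* ≈ 17.9, P* ≈ 1.6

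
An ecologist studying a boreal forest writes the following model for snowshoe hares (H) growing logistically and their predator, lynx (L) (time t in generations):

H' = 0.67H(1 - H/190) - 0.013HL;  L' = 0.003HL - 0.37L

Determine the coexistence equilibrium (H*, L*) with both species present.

From dL/dt = 0 with L > 0: 0.003H* = 0.37, so H* = 123.
Substitute into dH/dt = 0: 0.67(1 - 123/190) = 0.013L*.
The bracket is 0.351, giving L* = 0.235/0.013 = 18.1.

H* ≈ 123, L* ≈ 18.1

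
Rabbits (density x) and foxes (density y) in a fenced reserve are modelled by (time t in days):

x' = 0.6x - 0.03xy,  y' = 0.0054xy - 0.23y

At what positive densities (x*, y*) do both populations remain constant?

Set dy/dt = 0 with y > 0: 0.0054x - 0.23 = 0, so x* = 0.23/0.0054 = 42.6.
Set dx/dt = 0 with x > 0: 0.6 - 0.03y = 0, so y* = 0.6/0.03 = 20.

x* ≈ 42.6, y* ≈ 20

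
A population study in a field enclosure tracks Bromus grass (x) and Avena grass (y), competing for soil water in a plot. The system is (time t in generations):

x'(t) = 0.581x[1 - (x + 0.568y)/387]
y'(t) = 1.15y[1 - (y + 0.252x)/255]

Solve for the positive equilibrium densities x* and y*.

Setting both brackets to zero gives the nullclines x + 0.568y = 387 and 0.252x + y = 255.
Substituting y = 255 - 0.252x into the first: x(1 - 0.568·0.252) = 387 - 0.568·255.
So x* = 242/0.857 = 283, and then y* = 255 - 0.252·283 = 184.

x* ≈ 283, y* ≈ 184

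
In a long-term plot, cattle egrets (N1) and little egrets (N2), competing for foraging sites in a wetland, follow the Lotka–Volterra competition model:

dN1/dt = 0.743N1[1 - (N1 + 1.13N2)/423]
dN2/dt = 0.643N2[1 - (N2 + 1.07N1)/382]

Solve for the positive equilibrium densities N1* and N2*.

N1* ≈ 41.4, N2* ≈ 338

Setting both brackets to zero gives the nullclines N1 + 1.13N2 = 423 and 1.07N1 + N2 = 382.
Substituting N2 = 382 - 1.07N1 into the first: N1(1 - 1.13·1.07) = 423 - 1.13·382.
So N1* = -8.66/-0.209 = 41.4, and then N2* = 382 - 1.07·41.4 = 338.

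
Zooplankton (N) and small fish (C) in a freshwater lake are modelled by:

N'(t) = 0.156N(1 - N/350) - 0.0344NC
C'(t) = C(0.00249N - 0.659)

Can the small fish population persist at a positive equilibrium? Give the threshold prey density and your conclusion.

The predator equation gives dC/dt > 0 only when N > 0.659/0.00249 = 265.
Without the predator, N → K = 350. Since 350 > 265, the predator can invade and persist.

Threshold N = 265; K > 265, so yes, the predator persists.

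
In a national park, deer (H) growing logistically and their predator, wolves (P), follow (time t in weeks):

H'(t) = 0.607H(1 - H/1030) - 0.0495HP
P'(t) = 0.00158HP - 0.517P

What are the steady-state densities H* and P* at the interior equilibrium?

From dP/dt = 0 with P > 0: 0.00158H* = 0.517, so H* = 327.
Substitute into dH/dt = 0: 0.607(1 - 327/1030) = 0.0495P*.
The bracket is 0.682, giving P* = 0.414/0.0495 = 8.37.

H* ≈ 327, P* ≈ 8.37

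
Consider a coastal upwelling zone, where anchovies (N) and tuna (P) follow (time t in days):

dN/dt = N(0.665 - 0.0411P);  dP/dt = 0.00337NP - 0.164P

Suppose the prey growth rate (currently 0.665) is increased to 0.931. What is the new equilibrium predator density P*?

P* ≈ 22.7

At the interior fixed point, setting dN/dt = 0 with N > 0 fixes P* = (prey growth rate)/(NP coefficient) — independent of the other coefficients.
With the change, P* = 0.931/0.0411 = 22.7; it rises from 16.2.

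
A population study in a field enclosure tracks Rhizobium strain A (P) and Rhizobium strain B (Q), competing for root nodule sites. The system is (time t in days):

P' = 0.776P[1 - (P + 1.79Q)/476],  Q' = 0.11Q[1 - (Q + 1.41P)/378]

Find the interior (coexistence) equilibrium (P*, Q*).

P* ≈ 132, Q* ≈ 192

Setting both brackets to zero gives the nullclines P + 1.79Q = 476 and 1.41P + Q = 378.
Substituting Q = 378 - 1.41P into the first: P(1 - 1.79·1.41) = 476 - 1.79·378.
So P* = -201/-1.52 = 132, and then Q* = 378 - 1.41·132 = 192.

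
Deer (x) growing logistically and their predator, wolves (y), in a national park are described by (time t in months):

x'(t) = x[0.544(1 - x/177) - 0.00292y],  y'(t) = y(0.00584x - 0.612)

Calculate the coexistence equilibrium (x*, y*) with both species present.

x* ≈ 105, y* ≈ 76

From dy/dt = 0 with y > 0: 0.00584x* = 0.612, so x* = 105.
Substitute into dx/dt = 0: 0.544(1 - 105/177) = 0.00292y*.
The bracket is 0.408, giving y* = 0.222/0.00292 = 76.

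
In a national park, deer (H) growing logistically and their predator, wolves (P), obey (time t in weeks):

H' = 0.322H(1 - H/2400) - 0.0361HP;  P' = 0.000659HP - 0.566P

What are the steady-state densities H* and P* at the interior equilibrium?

H* ≈ 859, P* ≈ 5.73

From dP/dt = 0 with P > 0: 0.000659H* = 0.566, so H* = 859.
Substitute into dH/dt = 0: 0.322(1 - 859/2400) = 0.0361P*.
The bracket is 0.642, giving P* = 0.207/0.0361 = 5.73.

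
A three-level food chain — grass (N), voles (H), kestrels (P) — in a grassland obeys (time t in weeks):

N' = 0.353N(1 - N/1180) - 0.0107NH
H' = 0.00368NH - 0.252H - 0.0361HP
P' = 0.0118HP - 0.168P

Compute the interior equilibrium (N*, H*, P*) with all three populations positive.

From dP/dt = 0: 0.0118H* = 0.168, so H* = 14.2.
From dN/dt = 0: 0.353(1 - N*/1180) = 0.0107·14.2, giving N* = 1180·(1 - 0.432) = 671.
From dH/dt = 0: 0.00368·671 - 0.252 = 0.0361P*, so P* = 2.22/0.0361 = 61.4.

N* ≈ 671, H* ≈ 14.2, P* ≈ 61.4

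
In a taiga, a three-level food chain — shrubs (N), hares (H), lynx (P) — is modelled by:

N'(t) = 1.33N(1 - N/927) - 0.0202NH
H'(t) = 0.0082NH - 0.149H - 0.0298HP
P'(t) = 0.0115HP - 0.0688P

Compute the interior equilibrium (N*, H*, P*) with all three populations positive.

From dP/dt = 0: 0.0115H* = 0.0688, so H* = 5.98.
From dN/dt = 0: 1.33(1 - N*/927) = 0.0202·5.98, giving N* = 927·(1 - 0.0909) = 843.
From dH/dt = 0: 0.0082·843 - 0.149 = 0.0298P*, so P* = 6.76/0.0298 = 227.

N* ≈ 843, H* ≈ 5.98, P* ≈ 227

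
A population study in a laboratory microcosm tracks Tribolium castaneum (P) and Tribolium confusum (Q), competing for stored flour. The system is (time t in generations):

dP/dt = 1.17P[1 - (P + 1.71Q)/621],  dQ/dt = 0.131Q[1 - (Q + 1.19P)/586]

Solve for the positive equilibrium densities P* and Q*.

P* ≈ 368, Q* ≈ 148

Setting both brackets to zero gives the nullclines P + 1.71Q = 621 and 1.19P + Q = 586.
Substituting Q = 586 - 1.19P into the first: P(1 - 1.71·1.19) = 621 - 1.71·586.
So P* = -381/-1.03 = 368, and then Q* = 586 - 1.19·368 = 148.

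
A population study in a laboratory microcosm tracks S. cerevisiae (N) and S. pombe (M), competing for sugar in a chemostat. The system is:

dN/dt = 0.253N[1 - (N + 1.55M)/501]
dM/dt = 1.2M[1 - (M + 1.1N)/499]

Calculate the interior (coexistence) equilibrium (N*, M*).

N* ≈ 386, M* ≈ 73.9

Setting both brackets to zero gives the nullclines N + 1.55M = 501 and 1.1N + M = 499.
Substituting M = 499 - 1.1N into the first: N(1 - 1.55·1.1) = 501 - 1.55·499.
So N* = -272/-0.705 = 386, and then M* = 499 - 1.1·386 = 73.9.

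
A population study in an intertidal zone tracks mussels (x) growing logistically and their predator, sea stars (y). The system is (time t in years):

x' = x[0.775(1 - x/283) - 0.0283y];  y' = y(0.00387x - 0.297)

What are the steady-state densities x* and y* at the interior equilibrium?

x* ≈ 76.7, y* ≈ 20

From dy/dt = 0 with y > 0: 0.00387x* = 0.297, so x* = 76.7.
Substitute into dx/dt = 0: 0.775(1 - 76.7/283) = 0.0283y*.
The bracket is 0.729, giving y* = 0.565/0.0283 = 20.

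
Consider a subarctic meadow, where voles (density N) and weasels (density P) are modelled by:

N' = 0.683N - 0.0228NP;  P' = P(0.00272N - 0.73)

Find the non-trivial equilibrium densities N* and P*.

N* ≈ 268, P* ≈ 30

Set dP/dt = 0 with P > 0: 0.00272N - 0.73 = 0, so N* = 0.73/0.00272 = 268.
Set dN/dt = 0 with N > 0: 0.683 - 0.0228P = 0, so P* = 0.683/0.0228 = 30.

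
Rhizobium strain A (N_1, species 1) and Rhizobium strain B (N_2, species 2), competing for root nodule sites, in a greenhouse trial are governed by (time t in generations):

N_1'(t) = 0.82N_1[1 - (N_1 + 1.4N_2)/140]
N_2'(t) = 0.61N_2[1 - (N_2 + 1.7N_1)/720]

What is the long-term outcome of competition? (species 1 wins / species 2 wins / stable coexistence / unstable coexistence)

species 2 excludes species 1

Compare the nullcline intercepts: K1/α12 = 140/1.4 = 100 < K2 = 720; K2/α21 = 720/1.7 = 424 > K1 = 140.
Since the inequalities point opposite ways, species 2 can invade but species 1 cannot.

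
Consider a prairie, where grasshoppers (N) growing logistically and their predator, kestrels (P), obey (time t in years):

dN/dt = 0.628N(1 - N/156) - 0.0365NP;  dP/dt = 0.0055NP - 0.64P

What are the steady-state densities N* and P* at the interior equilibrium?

From dP/dt = 0 with P > 0: 0.0055N* = 0.64, so N* = 116.
Substitute into dN/dt = 0: 0.628(1 - 116/156) = 0.0365P*.
The bracket is 0.254, giving P* = 0.16/0.0365 = 4.37.

N* ≈ 116, P* ≈ 4.37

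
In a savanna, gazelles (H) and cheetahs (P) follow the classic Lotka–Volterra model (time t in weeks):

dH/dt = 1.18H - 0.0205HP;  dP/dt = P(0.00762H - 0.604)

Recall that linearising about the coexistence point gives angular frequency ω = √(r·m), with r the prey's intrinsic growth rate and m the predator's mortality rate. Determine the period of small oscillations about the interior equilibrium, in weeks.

Here r = 1.18 and m = 0.604, so r·m = 0.713.
ω = √0.713 = 0.844 per week, hence T = 2π/ω ≈ 7.44 weeks.

T ≈ 7.44 weeks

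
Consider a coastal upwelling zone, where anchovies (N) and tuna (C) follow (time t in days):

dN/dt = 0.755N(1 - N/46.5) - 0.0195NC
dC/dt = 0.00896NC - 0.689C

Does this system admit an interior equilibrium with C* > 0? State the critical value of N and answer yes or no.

Threshold N = 76.9; K < 76.9, so no, the predator goes extinct.

The predator equation gives dC/dt > 0 only when N > 0.689/0.00896 = 76.9.
Without the predator, N → K = 46.5. Since 46.5 < 76.9, the predator cannot invade.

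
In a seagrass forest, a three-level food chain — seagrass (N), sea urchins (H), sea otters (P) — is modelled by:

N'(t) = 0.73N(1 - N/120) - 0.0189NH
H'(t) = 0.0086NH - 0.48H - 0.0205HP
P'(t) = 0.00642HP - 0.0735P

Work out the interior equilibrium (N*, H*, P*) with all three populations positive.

From dP/dt = 0: 0.00642H* = 0.0735, so H* = 11.4.
From dN/dt = 0: 0.73(1 - N*/120) = 0.0189·11.4, giving N* = 120·(1 - 0.296) = 84.4.
From dH/dt = 0: 0.0086·84.4 - 0.48 = 0.0205P*, so P* = 0.246/0.0205 = 12.

N* ≈ 84.4, H* ≈ 11.4, P* ≈ 12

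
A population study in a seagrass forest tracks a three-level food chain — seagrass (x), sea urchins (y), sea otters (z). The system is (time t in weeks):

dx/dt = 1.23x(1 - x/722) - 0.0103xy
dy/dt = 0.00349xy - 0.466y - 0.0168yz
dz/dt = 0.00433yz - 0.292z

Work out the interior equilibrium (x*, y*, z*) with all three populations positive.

From dz/dt = 0: 0.00433y* = 0.292, so y* = 67.4.
From dx/dt = 0: 1.23(1 - x*/722) = 0.0103·67.4, giving x* = 722·(1 - 0.565) = 314.
From dy/dt = 0: 0.00349·314 - 0.466 = 0.0168z*, so z* = 0.631/0.0168 = 37.5.

x* ≈ 314, y* ≈ 67.4, z* ≈ 37.5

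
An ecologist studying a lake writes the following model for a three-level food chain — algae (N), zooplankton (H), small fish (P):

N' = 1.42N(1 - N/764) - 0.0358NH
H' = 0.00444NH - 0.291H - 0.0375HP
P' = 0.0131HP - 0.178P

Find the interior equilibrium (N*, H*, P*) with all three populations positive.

N* ≈ 502, H* ≈ 13.6, P* ≈ 51.7

From dP/dt = 0: 0.0131H* = 0.178, so H* = 13.6.
From dN/dt = 0: 1.42(1 - N*/764) = 0.0358·13.6, giving N* = 764·(1 - 0.343) = 502.
From dH/dt = 0: 0.00444·502 - 0.291 = 0.0375P*, so P* = 1.94/0.0375 = 51.7.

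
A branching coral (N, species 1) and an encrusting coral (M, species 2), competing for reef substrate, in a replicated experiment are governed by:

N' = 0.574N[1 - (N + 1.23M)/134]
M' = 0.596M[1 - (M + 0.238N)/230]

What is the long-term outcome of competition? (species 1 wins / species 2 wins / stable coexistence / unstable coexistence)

Compare the nullcline intercepts: K1/α12 = 134/1.23 = 109 < K2 = 230; K2/α21 = 230/0.238 = 966 > K1 = 134.
Since the inequalities point opposite ways, species 2 can invade but species 1 cannot.

species 2 excludes species 1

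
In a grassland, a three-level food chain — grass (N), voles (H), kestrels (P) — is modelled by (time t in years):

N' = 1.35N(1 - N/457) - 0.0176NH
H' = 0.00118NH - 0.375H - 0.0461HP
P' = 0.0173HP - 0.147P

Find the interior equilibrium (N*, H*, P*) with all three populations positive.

From dP/dt = 0: 0.0173H* = 0.147, so H* = 8.5.
From dN/dt = 0: 1.35(1 - N*/457) = 0.0176·8.5, giving N* = 457·(1 - 0.111) = 406.
From dH/dt = 0: 0.00118·406 - 0.375 = 0.0461P*, so P* = 0.105/0.0461 = 2.27.

N* ≈ 406, H* ≈ 8.5, P* ≈ 2.27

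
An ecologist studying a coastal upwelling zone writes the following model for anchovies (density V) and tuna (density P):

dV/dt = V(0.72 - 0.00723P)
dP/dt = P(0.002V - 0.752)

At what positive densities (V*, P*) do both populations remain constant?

Set dP/dt = 0 with P > 0: 0.002V - 0.752 = 0, so V* = 0.752/0.002 = 376.
Set dV/dt = 0 with V > 0: 0.72 - 0.00723P = 0, so P* = 0.72/0.00723 = 99.6.

V* ≈ 376, P* ≈ 99.6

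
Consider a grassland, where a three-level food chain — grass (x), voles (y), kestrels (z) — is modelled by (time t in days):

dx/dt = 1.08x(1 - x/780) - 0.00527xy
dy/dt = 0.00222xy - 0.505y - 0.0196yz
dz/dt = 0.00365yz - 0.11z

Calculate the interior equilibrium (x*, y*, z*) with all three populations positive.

From dz/dt = 0: 0.00365y* = 0.11, so y* = 30.1.
From dx/dt = 0: 1.08(1 - x*/780) = 0.00527·30.1, giving x* = 780·(1 - 0.147) = 665.
From dy/dt = 0: 0.00222·665 - 0.505 = 0.0196z*, so z* = 0.972/0.0196 = 49.6.

x* ≈ 665, y* ≈ 30.1, z* ≈ 49.6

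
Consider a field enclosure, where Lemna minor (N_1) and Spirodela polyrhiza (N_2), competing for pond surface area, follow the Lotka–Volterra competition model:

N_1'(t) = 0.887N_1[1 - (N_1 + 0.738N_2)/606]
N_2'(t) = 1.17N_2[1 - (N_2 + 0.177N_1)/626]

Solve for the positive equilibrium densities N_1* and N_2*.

Setting both brackets to zero gives the nullclines N_1 + 0.738N_2 = 606 and 0.177N_1 + N_2 = 626.
Substituting N_2 = 626 - 0.177N_1 into the first: N_1(1 - 0.738·0.177) = 606 - 0.738·626.
So N_1* = 144/0.869 = 166, and then N_2* = 626 - 0.177·166 = 597.

N_1* ≈ 166, N_2* ≈ 597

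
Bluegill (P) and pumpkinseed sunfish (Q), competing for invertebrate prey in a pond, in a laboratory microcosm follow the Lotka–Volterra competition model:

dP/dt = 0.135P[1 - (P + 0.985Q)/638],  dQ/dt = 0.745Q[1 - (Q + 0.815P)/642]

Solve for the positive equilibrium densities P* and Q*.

P* ≈ 28.5, Q* ≈ 619

Setting both brackets to zero gives the nullclines P + 0.985Q = 638 and 0.815P + Q = 642.
Substituting Q = 642 - 0.815P into the first: P(1 - 0.985·0.815) = 638 - 0.985·642.
So P* = 5.63/0.197 = 28.5, and then Q* = 642 - 0.815·28.5 = 619.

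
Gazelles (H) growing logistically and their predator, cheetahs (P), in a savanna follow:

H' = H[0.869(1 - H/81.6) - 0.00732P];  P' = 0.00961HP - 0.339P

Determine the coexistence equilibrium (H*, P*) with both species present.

H* ≈ 35.3, P* ≈ 67.4

From dP/dt = 0 with P > 0: 0.00961H* = 0.339, so H* = 35.3.
Substitute into dH/dt = 0: 0.869(1 - 35.3/81.6) = 0.00732P*.
The bracket is 0.568, giving P* = 0.493/0.00732 = 67.4.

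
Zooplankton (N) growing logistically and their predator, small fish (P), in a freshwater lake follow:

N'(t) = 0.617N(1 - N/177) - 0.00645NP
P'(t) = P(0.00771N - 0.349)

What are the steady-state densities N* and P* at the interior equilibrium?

N* ≈ 45.3, P* ≈ 71.2

From dP/dt = 0 with P > 0: 0.00771N* = 0.349, so N* = 45.3.
Substitute into dN/dt = 0: 0.617(1 - 45.3/177) = 0.00645P*.
The bracket is 0.744, giving P* = 0.459/0.00645 = 71.2.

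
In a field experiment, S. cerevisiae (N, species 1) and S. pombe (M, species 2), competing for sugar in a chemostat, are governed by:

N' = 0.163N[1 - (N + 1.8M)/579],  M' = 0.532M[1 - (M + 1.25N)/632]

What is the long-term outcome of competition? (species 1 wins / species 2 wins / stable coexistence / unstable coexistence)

Compare the nullcline intercepts: K1/α12 = 579/1.8 = 322 < K2 = 632; K2/α21 = 632/1.25 = 506 < K1 = 579.
Since both are reversed, neither can invade when rare; the interior point is a saddle.

unstable coexistence (outcome depends on initial conditions)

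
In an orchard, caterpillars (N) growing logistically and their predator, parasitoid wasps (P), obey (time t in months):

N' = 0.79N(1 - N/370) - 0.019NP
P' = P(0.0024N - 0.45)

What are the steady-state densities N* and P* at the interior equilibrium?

N* ≈ 188, P* ≈ 20.5

From dP/dt = 0 with P > 0: 0.0024N* = 0.45, so N* = 188.
Substitute into dN/dt = 0: 0.79(1 - 188/370) = 0.019P*.
The bracket is 0.493, giving P* = 0.39/0.019 = 20.5.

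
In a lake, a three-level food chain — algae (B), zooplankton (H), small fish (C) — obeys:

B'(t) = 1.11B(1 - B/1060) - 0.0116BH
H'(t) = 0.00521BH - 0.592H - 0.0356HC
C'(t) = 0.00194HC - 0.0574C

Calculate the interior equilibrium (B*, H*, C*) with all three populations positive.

B* ≈ 732, H* ≈ 29.6, C* ≈ 90.5

From dC/dt = 0: 0.00194H* = 0.0574, so H* = 29.6.
From dB/dt = 0: 1.11(1 - B*/1060) = 0.0116·29.6, giving B* = 1060·(1 - 0.309) = 732.
From dH/dt = 0: 0.00521·732 - 0.592 = 0.0356C*, so C* = 3.22/0.0356 = 90.5.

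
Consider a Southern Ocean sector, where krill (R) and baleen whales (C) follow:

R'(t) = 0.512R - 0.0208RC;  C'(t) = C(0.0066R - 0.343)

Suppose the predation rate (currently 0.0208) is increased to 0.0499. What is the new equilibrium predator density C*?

C* ≈ 10.3

At the interior fixed point, setting dR/dt = 0 with R > 0 fixes C* = (prey growth rate)/(RC coefficient) — independent of the other coefficients.
With the change, C* = 0.512/0.0499 = 10.3; it falls from 24.6.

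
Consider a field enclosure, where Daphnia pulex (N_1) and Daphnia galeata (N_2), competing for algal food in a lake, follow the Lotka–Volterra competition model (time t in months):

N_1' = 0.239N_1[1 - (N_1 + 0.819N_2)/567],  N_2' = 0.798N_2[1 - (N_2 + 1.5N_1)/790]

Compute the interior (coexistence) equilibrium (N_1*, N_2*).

Setting both brackets to zero gives the nullclines N_1 + 0.819N_2 = 567 and 1.5N_1 + N_2 = 790.
Substituting N_2 = 790 - 1.5N_1 into the first: N_1(1 - 0.819·1.5) = 567 - 0.819·790.
So N_1* = -80/-0.228 = 350, and then N_2* = 790 - 1.5·350 = 265.

N_1* ≈ 350, N_2* ≈ 265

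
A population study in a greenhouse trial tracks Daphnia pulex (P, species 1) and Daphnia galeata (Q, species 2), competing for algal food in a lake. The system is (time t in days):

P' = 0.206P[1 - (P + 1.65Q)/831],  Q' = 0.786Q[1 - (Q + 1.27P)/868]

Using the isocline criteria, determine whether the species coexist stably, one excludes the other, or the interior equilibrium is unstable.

Compare the nullcline intercepts: K1/α12 = 831/1.65 = 504 < K2 = 868; K2/α21 = 868/1.27 = 683 < K1 = 831.
Since both are reversed, neither can invade when rare; the interior point is a saddle.

unstable coexistence (outcome depends on initial conditions)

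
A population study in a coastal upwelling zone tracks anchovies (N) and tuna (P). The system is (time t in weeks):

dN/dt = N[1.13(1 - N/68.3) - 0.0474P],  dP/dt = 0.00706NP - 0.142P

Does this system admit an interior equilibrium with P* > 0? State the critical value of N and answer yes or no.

Threshold N = 20.1; K > 20.1, so yes, the predator persists.

The predator equation gives dP/dt > 0 only when N > 0.142/0.00706 = 20.1.
Without the predator, N → K = 68.3. Since 68.3 > 20.1, the predator can invade and persist.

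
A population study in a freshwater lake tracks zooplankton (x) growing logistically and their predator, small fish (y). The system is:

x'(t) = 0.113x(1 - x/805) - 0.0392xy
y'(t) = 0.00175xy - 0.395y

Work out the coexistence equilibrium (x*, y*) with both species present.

From dy/dt = 0 with y > 0: 0.00175x* = 0.395, so x* = 226.
Substitute into dx/dt = 0: 0.113(1 - 226/805) = 0.0392y*.
The bracket is 0.72, giving y* = 0.0813/0.0392 = 2.07.

x* ≈ 226, y* ≈ 2.07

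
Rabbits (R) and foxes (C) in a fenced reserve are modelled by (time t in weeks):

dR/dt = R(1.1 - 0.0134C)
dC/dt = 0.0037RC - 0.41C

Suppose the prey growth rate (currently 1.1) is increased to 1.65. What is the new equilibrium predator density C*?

C* ≈ 123

At the interior fixed point, setting dR/dt = 0 with R > 0 fixes C* = (prey growth rate)/(RC coefficient) — independent of the other coefficients.
With the change, C* = 1.65/0.0134 = 123; it rises from 82.1.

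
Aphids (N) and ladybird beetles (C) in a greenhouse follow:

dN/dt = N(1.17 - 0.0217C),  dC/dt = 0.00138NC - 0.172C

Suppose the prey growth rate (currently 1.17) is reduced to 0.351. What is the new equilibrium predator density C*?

C* ≈ 16.2

At the interior fixed point, setting dN/dt = 0 with N > 0 fixes C* = (prey growth rate)/(NC coefficient) — independent of the other coefficients.
With the change, C* = 0.351/0.0217 = 16.2; it falls from 53.9.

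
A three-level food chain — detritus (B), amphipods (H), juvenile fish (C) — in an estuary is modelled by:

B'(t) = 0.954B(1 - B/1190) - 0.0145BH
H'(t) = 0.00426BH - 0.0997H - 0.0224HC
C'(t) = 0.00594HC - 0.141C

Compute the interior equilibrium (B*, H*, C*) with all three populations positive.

From dC/dt = 0: 0.00594H* = 0.141, so H* = 23.7.
From dB/dt = 0: 0.954(1 - B*/1190) = 0.0145·23.7, giving B* = 1190·(1 - 0.361) = 761.
From dH/dt = 0: 0.00426·761 - 0.0997 = 0.0224C*, so C* = 3.14/0.0224 = 140.

B* ≈ 761, H* ≈ 23.7, C* ≈ 140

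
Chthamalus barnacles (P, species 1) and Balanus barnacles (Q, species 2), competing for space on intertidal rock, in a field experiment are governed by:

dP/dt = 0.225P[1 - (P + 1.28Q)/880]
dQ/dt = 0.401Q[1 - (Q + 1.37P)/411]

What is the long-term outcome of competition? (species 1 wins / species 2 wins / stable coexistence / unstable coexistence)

Compare the nullcline intercepts: K1/α12 = 880/1.28 = 688 > K2 = 411; K2/α21 = 411/1.37 = 300 < K1 = 880.
Since the inequalities point opposite ways, species 1 can invade but species 2 cannot.

species 1 excludes species 2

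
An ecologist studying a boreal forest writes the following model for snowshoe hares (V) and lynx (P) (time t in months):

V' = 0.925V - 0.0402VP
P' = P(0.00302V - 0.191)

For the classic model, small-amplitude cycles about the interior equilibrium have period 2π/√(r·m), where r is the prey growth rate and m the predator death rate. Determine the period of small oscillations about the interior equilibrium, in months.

Here r = 0.925 and m = 0.191, so r·m = 0.177.
ω = √0.177 = 0.42 per month, hence T = 2π/ω ≈ 14.9 months.

T ≈ 14.9 months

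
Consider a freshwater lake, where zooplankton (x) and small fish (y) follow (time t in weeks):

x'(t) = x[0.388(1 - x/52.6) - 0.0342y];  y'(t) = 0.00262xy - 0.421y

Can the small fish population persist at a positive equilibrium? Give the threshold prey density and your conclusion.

The predator equation gives dy/dt > 0 only when x > 0.421/0.00262 = 161.
Without the predator, x → K = 52.6. Since 52.6 < 161, the predator cannot invade.

Threshold x = 161; K < 161, so no, the predator goes extinct.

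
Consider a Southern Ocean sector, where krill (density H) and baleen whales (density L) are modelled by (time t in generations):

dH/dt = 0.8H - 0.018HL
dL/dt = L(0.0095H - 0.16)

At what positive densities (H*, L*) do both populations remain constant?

Set dL/dt = 0 with L > 0: 0.0095H - 0.16 = 0, so H* = 0.16/0.0095 = 16.8.
Set dH/dt = 0 with H > 0: 0.8 - 0.018L = 0, so L* = 0.8/0.018 = 44.4.

H* ≈ 16.8, L* ≈ 44.4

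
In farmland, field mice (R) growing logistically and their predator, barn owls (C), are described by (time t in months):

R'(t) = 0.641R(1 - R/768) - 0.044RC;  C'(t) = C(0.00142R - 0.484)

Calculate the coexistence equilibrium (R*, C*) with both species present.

R* ≈ 341, C* ≈ 8.1

From dC/dt = 0 with C > 0: 0.00142R* = 0.484, so R* = 341.
Substitute into dR/dt = 0: 0.641(1 - 341/768) = 0.044C*.
The bracket is 0.556, giving C* = 0.357/0.044 = 8.1.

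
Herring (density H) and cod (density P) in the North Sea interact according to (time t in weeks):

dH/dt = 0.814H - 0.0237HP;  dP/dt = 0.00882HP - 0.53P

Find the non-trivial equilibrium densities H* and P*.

H* ≈ 60.1, P* ≈ 34.3

Set dP/dt = 0 with P > 0: 0.00882H - 0.53 = 0, so H* = 0.53/0.00882 = 60.1.
Set dH/dt = 0 with H > 0: 0.814 - 0.0237P = 0, so P* = 0.814/0.0237 = 34.3.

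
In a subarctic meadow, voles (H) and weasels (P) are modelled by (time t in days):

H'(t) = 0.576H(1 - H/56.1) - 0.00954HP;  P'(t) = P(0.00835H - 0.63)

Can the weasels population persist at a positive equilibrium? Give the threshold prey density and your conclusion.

Threshold H = 75.4; K < 75.4, so no, the predator goes extinct.

The predator equation gives dP/dt > 0 only when H > 0.63/0.00835 = 75.4.
Without the predator, H → K = 56.1. Since 56.1 < 75.4, the predator cannot invade.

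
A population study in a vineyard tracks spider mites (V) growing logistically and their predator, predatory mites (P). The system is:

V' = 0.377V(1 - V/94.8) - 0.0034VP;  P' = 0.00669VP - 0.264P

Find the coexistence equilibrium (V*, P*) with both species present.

V* ≈ 39.5, P* ≈ 64.7

From dP/dt = 0 with P > 0: 0.00669V* = 0.264, so V* = 39.5.
Substitute into dV/dt = 0: 0.377(1 - 39.5/94.8) = 0.0034P*.
The bracket is 0.584, giving P* = 0.22/0.0034 = 64.7.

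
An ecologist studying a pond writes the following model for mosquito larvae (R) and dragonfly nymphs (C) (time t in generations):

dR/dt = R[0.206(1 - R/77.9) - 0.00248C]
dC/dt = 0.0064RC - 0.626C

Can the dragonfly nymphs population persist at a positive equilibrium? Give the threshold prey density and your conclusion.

Threshold R = 97.8; K < 97.8, so no, the predator goes extinct.

The predator equation gives dC/dt > 0 only when R > 0.626/0.0064 = 97.8.
Without the predator, R → K = 77.9. Since 77.9 < 97.8, the predator cannot invade.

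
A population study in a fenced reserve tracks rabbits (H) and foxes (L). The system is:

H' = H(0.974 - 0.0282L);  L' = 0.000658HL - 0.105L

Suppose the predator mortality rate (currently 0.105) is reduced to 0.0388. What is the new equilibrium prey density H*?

At the interior fixed point, setting dL/dt = 0 with L > 0 fixes H* = (predator death rate)/(HL coefficient) — independent of the other coefficients.
With the change, H* = 0.0388/0.000658 = 59; it falls from 160.

H* ≈ 59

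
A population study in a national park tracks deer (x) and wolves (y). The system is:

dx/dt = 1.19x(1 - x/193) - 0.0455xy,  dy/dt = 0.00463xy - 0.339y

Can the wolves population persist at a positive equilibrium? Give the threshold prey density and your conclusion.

Threshold x = 73.2; K > 73.2, so yes, the predator persists.

The predator equation gives dy/dt > 0 only when x > 0.339/0.00463 = 73.2.
Without the predator, x → K = 193. Since 193 > 73.2, the predator can invade and persist.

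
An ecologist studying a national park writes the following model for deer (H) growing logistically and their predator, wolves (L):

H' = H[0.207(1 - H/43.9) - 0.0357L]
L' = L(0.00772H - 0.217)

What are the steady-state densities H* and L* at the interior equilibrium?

H* ≈ 28.1, L* ≈ 2.09

From dL/dt = 0 with L > 0: 0.00772H* = 0.217, so H* = 28.1.
Substitute into dH/dt = 0: 0.207(1 - 28.1/43.9) = 0.0357L*.
The bracket is 0.36, giving L* = 0.0745/0.0357 = 2.09.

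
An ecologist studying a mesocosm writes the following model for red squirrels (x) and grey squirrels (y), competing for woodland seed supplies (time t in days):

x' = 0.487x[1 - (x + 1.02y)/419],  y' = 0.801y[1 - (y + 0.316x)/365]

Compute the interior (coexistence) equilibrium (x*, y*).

x* ≈ 68.9, y* ≈ 343

Setting both brackets to zero gives the nullclines x + 1.02y = 419 and 0.316x + y = 365.
Substituting y = 365 - 0.316x into the first: x(1 - 1.02·0.316) = 419 - 1.02·365.
So x* = 46.7/0.678 = 68.9, and then y* = 365 - 0.316·68.9 = 343.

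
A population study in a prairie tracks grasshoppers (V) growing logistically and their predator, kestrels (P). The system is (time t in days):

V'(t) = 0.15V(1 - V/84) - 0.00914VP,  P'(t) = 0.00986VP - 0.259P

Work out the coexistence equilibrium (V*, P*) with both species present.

V* ≈ 26.3, P* ≈ 11.3

From dP/dt = 0 with P > 0: 0.00986V* = 0.259, so V* = 26.3.
Substitute into dV/dt = 0: 0.15(1 - 26.3/84) = 0.00914P*.
The bracket is 0.687, giving P* = 0.103/0.00914 = 11.3.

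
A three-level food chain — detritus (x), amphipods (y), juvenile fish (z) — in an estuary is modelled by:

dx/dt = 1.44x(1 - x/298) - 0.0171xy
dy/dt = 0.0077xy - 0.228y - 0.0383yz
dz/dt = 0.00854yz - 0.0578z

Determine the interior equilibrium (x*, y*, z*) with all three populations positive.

x* ≈ 274, y* ≈ 6.77, z* ≈ 49.1

From dz/dt = 0: 0.00854y* = 0.0578, so y* = 6.77.
From dx/dt = 0: 1.44(1 - x*/298) = 0.0171·6.77, giving x* = 298·(1 - 0.0804) = 274.
From dy/dt = 0: 0.0077·274 - 0.228 = 0.0383z*, so z* = 1.88/0.0383 = 49.1.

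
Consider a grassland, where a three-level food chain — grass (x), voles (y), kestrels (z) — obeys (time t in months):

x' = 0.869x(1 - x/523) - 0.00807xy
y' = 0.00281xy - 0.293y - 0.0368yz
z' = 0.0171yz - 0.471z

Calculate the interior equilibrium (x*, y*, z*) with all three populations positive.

From dz/dt = 0: 0.0171y* = 0.471, so y* = 27.5.
From dx/dt = 0: 0.869(1 - x*/523) = 0.00807·27.5, giving x* = 523·(1 - 0.256) = 389.
From dy/dt = 0: 0.00281·389 - 0.293 = 0.0368z*, so z* = 0.801/0.0368 = 21.8.

x* ≈ 389, y* ≈ 27.5, z* ≈ 21.8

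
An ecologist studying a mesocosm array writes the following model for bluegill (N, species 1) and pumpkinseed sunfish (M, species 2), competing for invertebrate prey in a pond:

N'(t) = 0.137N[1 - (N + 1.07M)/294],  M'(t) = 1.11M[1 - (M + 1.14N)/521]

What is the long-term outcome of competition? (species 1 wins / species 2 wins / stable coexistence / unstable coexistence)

Compare the nullcline intercepts: K1/α12 = 294/1.07 = 275 < K2 = 521; K2/α21 = 521/1.14 = 457 > K1 = 294.
Since the inequalities point opposite ways, species 2 can invade but species 1 cannot.

species 2 excludes species 1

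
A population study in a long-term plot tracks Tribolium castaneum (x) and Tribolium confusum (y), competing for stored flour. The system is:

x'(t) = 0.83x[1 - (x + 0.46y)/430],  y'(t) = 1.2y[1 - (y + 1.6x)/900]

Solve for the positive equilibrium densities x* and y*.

Setting both brackets to zero gives the nullclines x + 0.46y = 430 and 1.6x + y = 900.
Substituting y = 900 - 1.6x into the first: x(1 - 0.46·1.6) = 430 - 0.46·900.
So x* = 16/0.264 = 60.6, and then y* = 900 - 1.6·60.6 = 803.

x* ≈ 60.6, y* ≈ 803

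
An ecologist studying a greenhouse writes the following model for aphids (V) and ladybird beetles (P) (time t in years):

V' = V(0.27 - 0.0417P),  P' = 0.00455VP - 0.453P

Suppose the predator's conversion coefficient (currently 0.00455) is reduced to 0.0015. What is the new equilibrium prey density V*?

At the interior fixed point, setting dP/dt = 0 with P > 0 fixes V* = (predator death rate)/(VP coefficient) — independent of the other coefficients.
With the change, V* = 0.453/0.0015 = 302; it rises from 99.6.

V* ≈ 302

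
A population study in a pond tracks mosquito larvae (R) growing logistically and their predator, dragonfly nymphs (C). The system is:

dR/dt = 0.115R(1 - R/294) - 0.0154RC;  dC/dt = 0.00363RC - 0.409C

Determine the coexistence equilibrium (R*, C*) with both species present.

From dC/dt = 0 with C > 0: 0.00363R* = 0.409, so R* = 113.
Substitute into dR/dt = 0: 0.115(1 - 113/294) = 0.0154C*.
The bracket is 0.617, giving C* = 0.0709/0.0154 = 4.61.

R* ≈ 113, C* ≈ 4.61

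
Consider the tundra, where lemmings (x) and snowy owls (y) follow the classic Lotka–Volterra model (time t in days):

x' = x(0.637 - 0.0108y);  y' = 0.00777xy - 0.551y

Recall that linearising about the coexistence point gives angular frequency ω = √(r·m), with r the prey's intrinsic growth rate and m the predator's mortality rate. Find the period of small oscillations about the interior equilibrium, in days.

T ≈ 10.6 days

Here r = 0.637 and m = 0.551, so r·m = 0.351.
ω = √0.351 = 0.592 per day, hence T = 2π/ω ≈ 10.6 days.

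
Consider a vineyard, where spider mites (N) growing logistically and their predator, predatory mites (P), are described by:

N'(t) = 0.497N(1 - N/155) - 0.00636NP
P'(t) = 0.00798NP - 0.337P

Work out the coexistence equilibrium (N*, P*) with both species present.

N* ≈ 42.2, P* ≈ 56.9

From dP/dt = 0 with P > 0: 0.00798N* = 0.337, so N* = 42.2.
Substitute into dN/dt = 0: 0.497(1 - 42.2/155) = 0.00636P*.
The bracket is 0.728, giving P* = 0.362/0.00636 = 56.9.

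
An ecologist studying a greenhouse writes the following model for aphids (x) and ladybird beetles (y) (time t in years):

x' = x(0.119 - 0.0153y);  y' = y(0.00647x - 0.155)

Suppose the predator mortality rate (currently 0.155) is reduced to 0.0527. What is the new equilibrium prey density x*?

x* ≈ 8.15

At the interior fixed point, setting dy/dt = 0 with y > 0 fixes x* = (predator death rate)/(xy coefficient) — independent of the other coefficients.
With the change, x* = 0.0527/0.00647 = 8.15; it falls from 24.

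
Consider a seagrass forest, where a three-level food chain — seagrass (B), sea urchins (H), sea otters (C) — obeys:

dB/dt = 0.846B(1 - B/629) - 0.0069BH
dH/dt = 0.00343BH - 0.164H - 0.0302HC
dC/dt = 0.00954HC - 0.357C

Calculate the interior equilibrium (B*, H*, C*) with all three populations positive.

B* ≈ 437, H* ≈ 37.4, C* ≈ 44.2

From dC/dt = 0: 0.00954H* = 0.357, so H* = 37.4.
From dB/dt = 0: 0.846(1 - B*/629) = 0.0069·37.4, giving B* = 629·(1 - 0.305) = 437.
From dH/dt = 0: 0.00343·437 - 0.164 = 0.0302C*, so C* = 1.33/0.0302 = 44.2.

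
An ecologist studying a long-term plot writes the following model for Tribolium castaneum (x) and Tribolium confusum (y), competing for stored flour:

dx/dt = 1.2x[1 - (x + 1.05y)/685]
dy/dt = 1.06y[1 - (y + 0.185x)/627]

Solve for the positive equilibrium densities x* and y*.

x* ≈ 33.1, y* ≈ 621

Setting both brackets to zero gives the nullclines x + 1.05y = 685 and 0.185x + y = 627.
Substituting y = 627 - 0.185x into the first: x(1 - 1.05·0.185) = 685 - 1.05·627.
So x* = 26.6/0.806 = 33.1, and then y* = 627 - 0.185·33.1 = 621.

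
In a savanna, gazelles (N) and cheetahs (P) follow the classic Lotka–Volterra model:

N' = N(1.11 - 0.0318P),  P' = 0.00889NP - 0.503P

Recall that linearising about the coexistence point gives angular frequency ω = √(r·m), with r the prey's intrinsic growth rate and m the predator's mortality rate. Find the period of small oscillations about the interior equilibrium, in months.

T ≈ 8.41 months

Here r = 1.11 and m = 0.503, so r·m = 0.558.
ω = √0.558 = 0.747 per month, hence T = 2π/ω ≈ 8.41 months.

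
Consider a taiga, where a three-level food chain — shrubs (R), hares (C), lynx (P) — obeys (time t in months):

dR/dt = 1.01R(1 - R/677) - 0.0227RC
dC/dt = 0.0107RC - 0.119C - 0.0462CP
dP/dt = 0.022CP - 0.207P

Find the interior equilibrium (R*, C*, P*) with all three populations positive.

R* ≈ 534, C* ≈ 9.41, P* ≈ 121

From dP/dt = 0: 0.022C* = 0.207, so C* = 9.41.
From dR/dt = 0: 1.01(1 - R*/677) = 0.0227·9.41, giving R* = 677·(1 - 0.211) = 534.
From dC/dt = 0: 0.0107·534 - 0.119 = 0.0462P*, so P* = 5.59/0.0462 = 121.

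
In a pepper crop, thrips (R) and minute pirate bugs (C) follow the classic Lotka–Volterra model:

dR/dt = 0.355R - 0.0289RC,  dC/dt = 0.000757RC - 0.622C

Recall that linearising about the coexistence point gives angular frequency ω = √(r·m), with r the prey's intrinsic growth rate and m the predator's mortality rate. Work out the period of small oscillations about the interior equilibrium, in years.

Here r = 0.355 and m = 0.622, so r·m = 0.221.
ω = √0.221 = 0.47 per year, hence T = 2π/ω ≈ 13.4 years.

T ≈ 13.4 years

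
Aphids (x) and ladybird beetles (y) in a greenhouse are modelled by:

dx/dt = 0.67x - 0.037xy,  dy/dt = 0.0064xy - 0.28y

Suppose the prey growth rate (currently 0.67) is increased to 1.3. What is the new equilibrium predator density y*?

y* ≈ 35.1

At the interior fixed point, setting dx/dt = 0 with x > 0 fixes y* = (prey growth rate)/(xy coefficient) — independent of the other coefficients.
With the change, y* = 1.3/0.037 = 35.1; it rises from 18.1.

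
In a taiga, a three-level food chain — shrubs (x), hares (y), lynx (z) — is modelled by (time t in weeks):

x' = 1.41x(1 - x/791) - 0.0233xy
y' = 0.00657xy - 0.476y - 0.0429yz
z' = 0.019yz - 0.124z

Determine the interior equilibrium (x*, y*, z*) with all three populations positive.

From dz/dt = 0: 0.019y* = 0.124, so y* = 6.53.
From dx/dt = 0: 1.41(1 - x*/791) = 0.0233·6.53, giving x* = 791·(1 - 0.108) = 706.
From dy/dt = 0: 0.00657·706 - 0.476 = 0.0429z*, so z* = 4.16/0.0429 = 97.

x* ≈ 706, y* ≈ 6.53, z* ≈ 97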